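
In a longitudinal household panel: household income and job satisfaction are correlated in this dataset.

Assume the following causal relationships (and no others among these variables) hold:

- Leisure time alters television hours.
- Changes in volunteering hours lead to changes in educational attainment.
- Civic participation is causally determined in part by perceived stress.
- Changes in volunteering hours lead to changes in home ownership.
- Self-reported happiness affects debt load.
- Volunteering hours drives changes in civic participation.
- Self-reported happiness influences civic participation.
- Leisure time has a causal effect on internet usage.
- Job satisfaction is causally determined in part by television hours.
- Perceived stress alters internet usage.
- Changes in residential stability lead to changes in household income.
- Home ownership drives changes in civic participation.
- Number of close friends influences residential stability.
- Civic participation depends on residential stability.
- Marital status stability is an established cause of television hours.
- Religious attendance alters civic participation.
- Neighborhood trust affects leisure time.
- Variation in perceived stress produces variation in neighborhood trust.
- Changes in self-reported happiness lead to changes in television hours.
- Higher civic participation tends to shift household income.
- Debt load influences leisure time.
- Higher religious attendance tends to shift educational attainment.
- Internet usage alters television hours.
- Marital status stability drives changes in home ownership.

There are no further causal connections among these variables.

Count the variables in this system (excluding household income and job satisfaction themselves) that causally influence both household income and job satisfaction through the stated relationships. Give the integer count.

3

The common causes are: marital status stability (to household income via marital status stability → home ownership → civic participation → household income; to job satisfaction via marital status stability → television hours → job satisfaction); perceived stress (to household income via perceived stress → civic participation → household income; to job satisfaction via perceived stress → internet usage → television hours → job satisfaction); self-reported happiness (to household income via self-reported happiness → civic participation → household income; to job satisfaction via self-reported happiness → television hours → job satisfaction).
Every other variable lacks a causal path to at least one of household income and job satisfaction.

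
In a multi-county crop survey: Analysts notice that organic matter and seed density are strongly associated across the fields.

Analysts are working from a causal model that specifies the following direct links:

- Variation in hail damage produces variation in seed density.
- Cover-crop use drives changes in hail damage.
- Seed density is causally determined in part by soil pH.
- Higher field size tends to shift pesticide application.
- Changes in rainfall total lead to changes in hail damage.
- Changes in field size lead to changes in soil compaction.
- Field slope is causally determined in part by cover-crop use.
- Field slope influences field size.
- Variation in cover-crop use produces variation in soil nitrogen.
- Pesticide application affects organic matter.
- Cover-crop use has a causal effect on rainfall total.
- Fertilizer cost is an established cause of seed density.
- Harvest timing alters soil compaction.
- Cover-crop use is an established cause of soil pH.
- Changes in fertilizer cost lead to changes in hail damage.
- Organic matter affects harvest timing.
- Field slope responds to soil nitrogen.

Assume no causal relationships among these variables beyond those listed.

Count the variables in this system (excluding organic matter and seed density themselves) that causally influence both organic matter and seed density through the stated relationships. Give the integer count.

The common causes are: cover-crop use (to organic matter via cover-crop use → field slope → field size → pesticide application → organic matter; to seed density via cover-crop use → soil pH → seed density).
Every other variable lacks a causal path to at least one of organic matter and seed density.

1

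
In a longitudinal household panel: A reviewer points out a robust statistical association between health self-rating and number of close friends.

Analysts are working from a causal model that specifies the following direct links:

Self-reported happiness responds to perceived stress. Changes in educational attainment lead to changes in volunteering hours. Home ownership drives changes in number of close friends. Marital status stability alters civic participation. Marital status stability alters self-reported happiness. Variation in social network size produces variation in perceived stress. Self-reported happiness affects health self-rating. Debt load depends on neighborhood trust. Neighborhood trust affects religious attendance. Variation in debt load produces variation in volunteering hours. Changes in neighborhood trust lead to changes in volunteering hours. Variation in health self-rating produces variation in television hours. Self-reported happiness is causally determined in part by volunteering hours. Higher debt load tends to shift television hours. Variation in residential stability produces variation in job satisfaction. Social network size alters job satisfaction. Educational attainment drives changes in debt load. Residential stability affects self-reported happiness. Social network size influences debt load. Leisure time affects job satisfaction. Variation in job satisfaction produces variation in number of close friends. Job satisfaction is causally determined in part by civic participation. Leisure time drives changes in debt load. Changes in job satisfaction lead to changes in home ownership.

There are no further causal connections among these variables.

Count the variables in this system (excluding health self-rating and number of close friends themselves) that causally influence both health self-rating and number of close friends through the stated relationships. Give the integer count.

4

The common causes are: leisure time (to health self-rating via leisure time → debt load → volunteering hours → self-reported happiness → health self-rating; to number of close friends via leisure time → job satisfaction → number of close friends); marital status stability (to health self-rating via marital status stability → self-reported happiness → health self-rating; to number of close friends via marital status stability → civic participation → job satisfaction → number of close friends); residential stability (to health self-rating via residential stability → self-reported happiness → health self-rating; to number of close friends via residential stability → job satisfaction → number of close friends); social network size (to health self-rating via social network size → perceived stress → self-reported happiness → health self-rating; to number of close friends via social network size → job satisfaction → number of close friends).
Every other variable lacks a causal path to at least one of health self-rating and number of close friends.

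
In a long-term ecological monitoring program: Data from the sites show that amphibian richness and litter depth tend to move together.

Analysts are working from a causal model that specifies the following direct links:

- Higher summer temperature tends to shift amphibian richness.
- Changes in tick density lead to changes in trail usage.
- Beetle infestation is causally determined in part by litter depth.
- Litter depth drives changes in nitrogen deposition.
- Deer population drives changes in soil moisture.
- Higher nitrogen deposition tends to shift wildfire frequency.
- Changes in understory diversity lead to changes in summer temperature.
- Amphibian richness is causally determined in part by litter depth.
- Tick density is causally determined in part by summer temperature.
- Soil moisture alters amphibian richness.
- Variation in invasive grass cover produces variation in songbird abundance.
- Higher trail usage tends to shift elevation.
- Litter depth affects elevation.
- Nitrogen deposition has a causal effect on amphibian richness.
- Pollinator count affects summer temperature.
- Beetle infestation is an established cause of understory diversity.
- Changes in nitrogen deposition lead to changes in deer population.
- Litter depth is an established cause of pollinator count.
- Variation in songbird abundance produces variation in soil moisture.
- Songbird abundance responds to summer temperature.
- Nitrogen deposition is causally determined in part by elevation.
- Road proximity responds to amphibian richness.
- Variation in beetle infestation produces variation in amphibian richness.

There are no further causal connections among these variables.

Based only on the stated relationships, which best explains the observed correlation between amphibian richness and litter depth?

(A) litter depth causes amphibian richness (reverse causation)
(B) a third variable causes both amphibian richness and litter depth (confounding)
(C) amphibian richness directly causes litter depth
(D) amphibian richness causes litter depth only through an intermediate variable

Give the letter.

The stated link runs litter depth → amphibian richness; amphibian richness has no causal path to litter depth. No variable causes both, so confounding is ruled out. The correlation reflects reverse causation.

A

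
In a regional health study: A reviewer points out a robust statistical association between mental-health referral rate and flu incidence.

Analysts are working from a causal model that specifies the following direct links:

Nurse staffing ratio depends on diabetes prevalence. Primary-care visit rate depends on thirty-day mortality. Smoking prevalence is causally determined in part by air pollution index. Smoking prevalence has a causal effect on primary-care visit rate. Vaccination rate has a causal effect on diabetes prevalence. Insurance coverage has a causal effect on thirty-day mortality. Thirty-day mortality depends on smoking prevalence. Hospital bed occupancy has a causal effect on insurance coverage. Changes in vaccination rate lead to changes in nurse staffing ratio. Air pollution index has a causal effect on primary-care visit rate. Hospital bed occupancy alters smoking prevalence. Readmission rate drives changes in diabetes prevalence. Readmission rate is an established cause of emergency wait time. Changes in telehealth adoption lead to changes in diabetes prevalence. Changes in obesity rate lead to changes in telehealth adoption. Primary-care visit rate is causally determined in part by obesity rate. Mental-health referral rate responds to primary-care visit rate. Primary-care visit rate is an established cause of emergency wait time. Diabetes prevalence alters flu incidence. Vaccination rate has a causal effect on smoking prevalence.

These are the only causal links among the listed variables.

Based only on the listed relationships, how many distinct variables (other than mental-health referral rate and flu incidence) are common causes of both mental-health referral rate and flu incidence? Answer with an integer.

The common causes are: obesity rate (to mental-health referral rate via obesity rate → primary-care visit rate → mental-health referral rate; to flu incidence via obesity rate → telehealth adoption → diabetes prevalence → flu incidence); vaccination rate (to mental-health referral rate via vaccination rate → smoking prevalence → primary-care visit rate → mental-health referral rate; to flu incidence via vaccination rate → diabetes prevalence → flu incidence).
Every other variable lacks a causal path to at least one of mental-health referral rate and flu incidence.

2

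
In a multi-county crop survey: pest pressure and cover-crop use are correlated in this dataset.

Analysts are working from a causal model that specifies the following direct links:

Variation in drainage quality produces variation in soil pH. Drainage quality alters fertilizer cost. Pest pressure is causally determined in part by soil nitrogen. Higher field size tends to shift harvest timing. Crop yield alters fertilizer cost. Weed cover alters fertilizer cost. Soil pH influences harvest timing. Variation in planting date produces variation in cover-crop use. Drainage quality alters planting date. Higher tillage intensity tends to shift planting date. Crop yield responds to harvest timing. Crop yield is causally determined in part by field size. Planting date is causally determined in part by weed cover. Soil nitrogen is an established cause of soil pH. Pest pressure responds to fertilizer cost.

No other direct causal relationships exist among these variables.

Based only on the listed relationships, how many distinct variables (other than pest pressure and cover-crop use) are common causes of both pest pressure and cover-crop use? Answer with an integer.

The common causes are: drainage quality (to pest pressure via drainage quality → fertilizer cost → pest pressure; to cover-crop use via drainage quality → planting date → cover-crop use); weed cover (to pest pressure via weed cover → fertilizer cost → pest pressure; to cover-crop use via weed cover → planting date → cover-crop use).
Every other variable lacks a causal path to at least one of pest pressure and cover-crop use.

2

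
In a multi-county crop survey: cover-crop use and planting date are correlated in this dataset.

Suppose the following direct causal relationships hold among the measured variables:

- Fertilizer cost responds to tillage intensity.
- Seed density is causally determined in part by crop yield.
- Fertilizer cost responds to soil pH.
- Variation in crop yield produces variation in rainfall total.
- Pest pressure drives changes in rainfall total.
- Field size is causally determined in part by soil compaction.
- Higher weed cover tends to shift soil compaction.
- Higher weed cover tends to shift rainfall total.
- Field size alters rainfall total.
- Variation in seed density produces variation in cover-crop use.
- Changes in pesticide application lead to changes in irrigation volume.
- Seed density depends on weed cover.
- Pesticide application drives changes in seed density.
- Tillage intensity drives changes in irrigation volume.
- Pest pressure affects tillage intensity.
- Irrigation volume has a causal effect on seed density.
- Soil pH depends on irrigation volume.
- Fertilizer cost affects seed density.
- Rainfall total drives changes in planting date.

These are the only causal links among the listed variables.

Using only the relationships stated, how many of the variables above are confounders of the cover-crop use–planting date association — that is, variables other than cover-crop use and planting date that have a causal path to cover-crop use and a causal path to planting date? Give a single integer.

3

The common causes are: crop yield (to cover-crop use via crop yield → seed density → cover-crop use; to planting date via crop yield → rainfall total → planting date); pest pressure (to cover-crop use via pest pressure → tillage intensity → fertilizer cost → seed density → cover-crop use; to planting date via pest pressure → rainfall total → planting date); weed cover (to cover-crop use via weed cover → seed density → cover-crop use; to planting date via weed cover → rainfall total → planting date).
Every other variable lacks a causal path to at least one of cover-crop use and planting date.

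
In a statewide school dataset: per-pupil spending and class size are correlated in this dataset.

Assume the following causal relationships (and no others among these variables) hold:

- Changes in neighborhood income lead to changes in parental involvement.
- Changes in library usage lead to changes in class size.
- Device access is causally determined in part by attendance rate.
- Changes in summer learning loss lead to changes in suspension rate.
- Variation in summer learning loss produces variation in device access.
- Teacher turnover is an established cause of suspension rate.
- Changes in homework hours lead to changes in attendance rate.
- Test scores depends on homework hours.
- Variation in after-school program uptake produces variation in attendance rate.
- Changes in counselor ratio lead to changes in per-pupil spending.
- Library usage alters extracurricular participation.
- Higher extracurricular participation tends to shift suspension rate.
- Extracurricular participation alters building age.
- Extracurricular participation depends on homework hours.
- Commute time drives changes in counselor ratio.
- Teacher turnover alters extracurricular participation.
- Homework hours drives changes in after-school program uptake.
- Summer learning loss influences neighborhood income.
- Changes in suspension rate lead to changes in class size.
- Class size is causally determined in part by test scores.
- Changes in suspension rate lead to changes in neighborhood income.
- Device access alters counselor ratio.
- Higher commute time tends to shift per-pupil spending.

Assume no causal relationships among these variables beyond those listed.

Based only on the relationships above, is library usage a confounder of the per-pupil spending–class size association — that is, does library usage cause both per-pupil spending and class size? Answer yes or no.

Library usage has no stated causal path to per-pupil spending. A confounder must cause both variables, so library usage does not qualify.

no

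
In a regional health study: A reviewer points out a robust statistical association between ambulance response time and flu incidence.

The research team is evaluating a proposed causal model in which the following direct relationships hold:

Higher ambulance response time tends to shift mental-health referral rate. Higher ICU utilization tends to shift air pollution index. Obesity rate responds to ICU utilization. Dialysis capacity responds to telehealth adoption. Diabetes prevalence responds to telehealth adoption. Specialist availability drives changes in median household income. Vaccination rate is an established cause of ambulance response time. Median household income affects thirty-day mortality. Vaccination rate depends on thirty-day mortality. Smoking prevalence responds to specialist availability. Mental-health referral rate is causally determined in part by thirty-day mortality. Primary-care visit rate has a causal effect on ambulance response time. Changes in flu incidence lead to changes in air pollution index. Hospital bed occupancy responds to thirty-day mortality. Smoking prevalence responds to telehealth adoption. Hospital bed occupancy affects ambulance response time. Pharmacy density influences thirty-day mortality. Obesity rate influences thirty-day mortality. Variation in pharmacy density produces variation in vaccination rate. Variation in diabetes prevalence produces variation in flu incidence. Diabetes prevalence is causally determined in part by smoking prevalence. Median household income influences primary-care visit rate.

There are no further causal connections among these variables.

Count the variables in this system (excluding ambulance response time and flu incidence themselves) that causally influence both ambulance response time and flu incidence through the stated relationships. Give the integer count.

1

The common causes are: specialist availability (to ambulance response time via specialist availability → median household income → primary-care visit rate → ambulance response time; to flu incidence via specialist availability → smoking prevalence → diabetes prevalence → flu incidence).
Every other variable lacks a causal path to at least one of ambulance response time and flu incidence.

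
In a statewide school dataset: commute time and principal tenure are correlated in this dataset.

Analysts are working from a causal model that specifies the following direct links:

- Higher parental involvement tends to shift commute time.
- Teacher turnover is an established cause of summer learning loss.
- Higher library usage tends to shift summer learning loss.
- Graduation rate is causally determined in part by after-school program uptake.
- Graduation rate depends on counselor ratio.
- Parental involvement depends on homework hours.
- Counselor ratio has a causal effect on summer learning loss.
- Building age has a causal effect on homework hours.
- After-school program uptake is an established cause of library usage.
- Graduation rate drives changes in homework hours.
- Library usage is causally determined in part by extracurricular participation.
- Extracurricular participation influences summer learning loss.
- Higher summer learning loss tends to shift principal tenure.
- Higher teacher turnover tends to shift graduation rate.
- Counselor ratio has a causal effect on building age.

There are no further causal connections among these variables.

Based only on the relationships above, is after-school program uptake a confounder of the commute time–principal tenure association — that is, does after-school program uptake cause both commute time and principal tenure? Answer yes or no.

After-school program uptake has a causal path to commute time (after-school program uptake → graduation rate → homework hours → parental involvement → commute time) and to principal tenure (after-school program uptake → library usage → summer learning loss → principal tenure), so it is a common cause of both — a confounder.

yes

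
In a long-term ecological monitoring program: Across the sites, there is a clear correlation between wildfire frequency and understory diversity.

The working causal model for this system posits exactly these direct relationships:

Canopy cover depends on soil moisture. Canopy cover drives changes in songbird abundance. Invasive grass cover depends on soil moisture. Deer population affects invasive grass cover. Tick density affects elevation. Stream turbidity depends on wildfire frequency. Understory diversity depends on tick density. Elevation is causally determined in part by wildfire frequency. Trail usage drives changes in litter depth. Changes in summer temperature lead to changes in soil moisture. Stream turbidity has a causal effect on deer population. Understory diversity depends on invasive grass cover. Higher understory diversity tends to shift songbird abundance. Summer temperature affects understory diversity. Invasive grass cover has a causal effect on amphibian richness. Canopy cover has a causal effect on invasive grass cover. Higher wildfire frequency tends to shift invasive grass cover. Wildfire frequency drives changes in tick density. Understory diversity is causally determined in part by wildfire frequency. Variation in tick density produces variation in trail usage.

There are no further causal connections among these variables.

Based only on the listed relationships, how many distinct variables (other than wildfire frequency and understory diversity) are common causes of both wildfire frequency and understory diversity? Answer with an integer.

No listed variable has a causal path to both wildfire frequency and understory diversity, so there are no common causes.

0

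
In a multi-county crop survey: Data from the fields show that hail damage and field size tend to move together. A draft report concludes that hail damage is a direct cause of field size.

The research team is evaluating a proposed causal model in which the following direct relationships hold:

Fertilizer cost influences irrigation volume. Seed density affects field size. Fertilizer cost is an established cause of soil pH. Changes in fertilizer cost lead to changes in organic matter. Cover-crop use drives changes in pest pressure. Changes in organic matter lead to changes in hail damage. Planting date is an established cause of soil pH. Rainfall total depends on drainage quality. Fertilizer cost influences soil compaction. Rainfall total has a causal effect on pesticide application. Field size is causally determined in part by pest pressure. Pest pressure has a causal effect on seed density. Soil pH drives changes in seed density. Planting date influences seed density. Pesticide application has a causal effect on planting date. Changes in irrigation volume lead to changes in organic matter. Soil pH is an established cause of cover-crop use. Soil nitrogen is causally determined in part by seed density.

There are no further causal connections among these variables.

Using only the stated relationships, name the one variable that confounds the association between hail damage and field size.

fertilizer cost

Fertilizer cost has a causal path to hail damage (fertilizer cost → organic matter → hail damage) and a separate causal path to field size (fertilizer cost → soil pH → seed density → field size), so it is a common cause of both.
No stated relationship gives hail damage a causal route to field size, so the correlation is explained by the shared upstream cause rather than a direct effect.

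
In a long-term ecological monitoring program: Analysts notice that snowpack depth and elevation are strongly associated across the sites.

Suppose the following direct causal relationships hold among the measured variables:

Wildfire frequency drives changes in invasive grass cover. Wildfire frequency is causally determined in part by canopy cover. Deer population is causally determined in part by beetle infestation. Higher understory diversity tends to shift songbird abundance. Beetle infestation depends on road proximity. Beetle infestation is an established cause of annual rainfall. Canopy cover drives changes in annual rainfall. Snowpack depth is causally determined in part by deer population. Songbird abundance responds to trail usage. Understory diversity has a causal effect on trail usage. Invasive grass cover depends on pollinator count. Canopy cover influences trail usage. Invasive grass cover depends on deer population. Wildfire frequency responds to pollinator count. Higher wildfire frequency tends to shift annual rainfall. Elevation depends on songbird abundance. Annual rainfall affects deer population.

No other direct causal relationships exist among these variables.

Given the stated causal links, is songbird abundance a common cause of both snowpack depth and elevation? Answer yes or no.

no

Songbird abundance has no stated causal path to snowpack depth. A confounder must cause both variables, so songbird abundance does not qualify.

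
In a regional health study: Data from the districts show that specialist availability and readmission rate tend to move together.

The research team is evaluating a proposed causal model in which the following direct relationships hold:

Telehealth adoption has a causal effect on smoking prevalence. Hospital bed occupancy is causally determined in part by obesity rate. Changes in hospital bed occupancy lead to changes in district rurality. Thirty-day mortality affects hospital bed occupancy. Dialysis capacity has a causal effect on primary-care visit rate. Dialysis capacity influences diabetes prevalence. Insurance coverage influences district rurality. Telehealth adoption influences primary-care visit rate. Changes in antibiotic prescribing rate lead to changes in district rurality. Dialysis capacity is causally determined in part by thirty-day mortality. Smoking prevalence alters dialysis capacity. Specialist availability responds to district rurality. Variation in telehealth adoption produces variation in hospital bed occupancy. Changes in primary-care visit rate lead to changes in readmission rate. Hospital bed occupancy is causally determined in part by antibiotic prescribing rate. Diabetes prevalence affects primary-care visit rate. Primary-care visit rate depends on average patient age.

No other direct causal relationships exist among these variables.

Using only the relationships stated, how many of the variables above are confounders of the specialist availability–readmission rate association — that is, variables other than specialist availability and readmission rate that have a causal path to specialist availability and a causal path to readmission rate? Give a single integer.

The common causes are: telehealth adoption (to specialist availability via telehealth adoption → hospital bed occupancy → district rurality → specialist availability; to readmission rate via telehealth adoption → primary-care visit rate → readmission rate); thirty-day mortality (to specialist availability via thirty-day mortality → hospital bed occupancy → district rurality → specialist availability; to readmission rate via thirty-day mortality → dialysis capacity → primary-care visit rate → readmission rate).
Every other variable lacks a causal path to at least one of specialist availability and readmission rate.

2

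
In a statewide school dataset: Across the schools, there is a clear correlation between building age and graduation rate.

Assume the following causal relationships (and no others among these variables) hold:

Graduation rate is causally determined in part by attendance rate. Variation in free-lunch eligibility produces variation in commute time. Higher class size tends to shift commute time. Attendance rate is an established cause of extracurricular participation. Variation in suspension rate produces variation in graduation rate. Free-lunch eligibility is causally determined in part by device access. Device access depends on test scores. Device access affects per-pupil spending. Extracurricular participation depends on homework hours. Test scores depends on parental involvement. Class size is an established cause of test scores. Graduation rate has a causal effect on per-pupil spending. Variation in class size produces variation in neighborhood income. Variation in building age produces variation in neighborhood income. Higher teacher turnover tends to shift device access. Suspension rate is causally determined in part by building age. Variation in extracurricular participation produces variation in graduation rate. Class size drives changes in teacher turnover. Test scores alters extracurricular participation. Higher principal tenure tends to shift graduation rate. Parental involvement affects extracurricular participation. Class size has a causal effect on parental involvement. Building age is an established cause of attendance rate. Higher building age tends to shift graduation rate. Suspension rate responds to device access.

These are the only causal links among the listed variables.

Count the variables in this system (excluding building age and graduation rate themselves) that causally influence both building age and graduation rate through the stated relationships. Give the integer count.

0

No listed variable has a causal path to both building age and graduation rate, so there are no common causes.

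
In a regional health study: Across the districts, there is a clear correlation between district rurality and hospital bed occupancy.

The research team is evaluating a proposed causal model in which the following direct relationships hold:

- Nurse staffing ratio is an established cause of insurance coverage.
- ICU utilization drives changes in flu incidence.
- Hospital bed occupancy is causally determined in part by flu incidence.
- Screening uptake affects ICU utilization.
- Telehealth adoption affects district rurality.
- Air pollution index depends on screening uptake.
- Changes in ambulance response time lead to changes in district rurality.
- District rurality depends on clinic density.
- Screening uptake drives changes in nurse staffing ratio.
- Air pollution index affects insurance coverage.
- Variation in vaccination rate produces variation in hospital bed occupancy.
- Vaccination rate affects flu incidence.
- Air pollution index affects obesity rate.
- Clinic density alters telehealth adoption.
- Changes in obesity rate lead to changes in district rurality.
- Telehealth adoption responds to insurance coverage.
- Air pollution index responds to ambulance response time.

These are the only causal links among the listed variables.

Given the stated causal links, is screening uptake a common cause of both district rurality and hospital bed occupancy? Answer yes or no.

Screening uptake has a causal path to district rurality (screening uptake → air pollution index → obesity rate → district rurality) and to hospital bed occupancy (screening uptake → ICU utilization → flu incidence → hospital bed occupancy), so it is a common cause of both — a confounder.

yes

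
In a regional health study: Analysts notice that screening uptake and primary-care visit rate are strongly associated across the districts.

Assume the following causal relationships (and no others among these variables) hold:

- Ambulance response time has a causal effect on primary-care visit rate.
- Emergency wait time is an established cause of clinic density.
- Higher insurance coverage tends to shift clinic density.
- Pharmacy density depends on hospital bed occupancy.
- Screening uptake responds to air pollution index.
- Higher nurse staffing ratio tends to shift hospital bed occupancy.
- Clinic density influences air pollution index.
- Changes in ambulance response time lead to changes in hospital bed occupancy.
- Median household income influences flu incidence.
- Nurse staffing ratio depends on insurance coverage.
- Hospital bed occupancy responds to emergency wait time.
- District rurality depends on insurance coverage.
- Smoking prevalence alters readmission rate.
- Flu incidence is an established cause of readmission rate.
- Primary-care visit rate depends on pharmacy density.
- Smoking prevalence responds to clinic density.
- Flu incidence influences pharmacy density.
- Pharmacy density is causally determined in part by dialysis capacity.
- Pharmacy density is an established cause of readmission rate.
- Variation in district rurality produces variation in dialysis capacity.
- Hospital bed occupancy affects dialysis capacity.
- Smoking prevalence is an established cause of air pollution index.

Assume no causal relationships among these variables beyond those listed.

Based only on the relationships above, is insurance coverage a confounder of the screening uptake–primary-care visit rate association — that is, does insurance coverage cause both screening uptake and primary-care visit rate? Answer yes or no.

yes

Insurance coverage has a causal path to screening uptake (insurance coverage → clinic density → air pollution index → screening uptake) and to primary-care visit rate (insurance coverage → nurse staffing ratio → hospital bed occupancy → pharmacy density → primary-care visit rate), so it is a common cause of both — a confounder.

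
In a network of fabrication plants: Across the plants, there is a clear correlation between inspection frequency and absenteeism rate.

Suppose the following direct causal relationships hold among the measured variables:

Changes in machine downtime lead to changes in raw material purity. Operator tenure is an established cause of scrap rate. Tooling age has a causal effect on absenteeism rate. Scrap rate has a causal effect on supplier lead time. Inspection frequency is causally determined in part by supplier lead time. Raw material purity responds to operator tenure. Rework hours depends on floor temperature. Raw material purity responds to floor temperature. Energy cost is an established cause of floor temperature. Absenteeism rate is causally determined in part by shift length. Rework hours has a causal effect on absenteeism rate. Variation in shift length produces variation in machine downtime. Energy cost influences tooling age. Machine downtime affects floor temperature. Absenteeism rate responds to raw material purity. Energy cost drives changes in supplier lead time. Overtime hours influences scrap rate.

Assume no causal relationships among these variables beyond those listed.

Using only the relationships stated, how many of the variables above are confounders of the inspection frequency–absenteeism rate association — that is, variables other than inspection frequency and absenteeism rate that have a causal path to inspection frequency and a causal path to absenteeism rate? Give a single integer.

The common causes are: energy cost (to inspection frequency via energy cost → supplier lead time → inspection frequency; to absenteeism rate via energy cost → tooling age → absenteeism rate); operator tenure (to inspection frequency via operator tenure → scrap rate → supplier lead time → inspection frequency; to absenteeism rate via operator tenure → raw material purity → absenteeism rate).
Every other variable lacks a causal path to at least one of inspection frequency and absenteeism rate.

2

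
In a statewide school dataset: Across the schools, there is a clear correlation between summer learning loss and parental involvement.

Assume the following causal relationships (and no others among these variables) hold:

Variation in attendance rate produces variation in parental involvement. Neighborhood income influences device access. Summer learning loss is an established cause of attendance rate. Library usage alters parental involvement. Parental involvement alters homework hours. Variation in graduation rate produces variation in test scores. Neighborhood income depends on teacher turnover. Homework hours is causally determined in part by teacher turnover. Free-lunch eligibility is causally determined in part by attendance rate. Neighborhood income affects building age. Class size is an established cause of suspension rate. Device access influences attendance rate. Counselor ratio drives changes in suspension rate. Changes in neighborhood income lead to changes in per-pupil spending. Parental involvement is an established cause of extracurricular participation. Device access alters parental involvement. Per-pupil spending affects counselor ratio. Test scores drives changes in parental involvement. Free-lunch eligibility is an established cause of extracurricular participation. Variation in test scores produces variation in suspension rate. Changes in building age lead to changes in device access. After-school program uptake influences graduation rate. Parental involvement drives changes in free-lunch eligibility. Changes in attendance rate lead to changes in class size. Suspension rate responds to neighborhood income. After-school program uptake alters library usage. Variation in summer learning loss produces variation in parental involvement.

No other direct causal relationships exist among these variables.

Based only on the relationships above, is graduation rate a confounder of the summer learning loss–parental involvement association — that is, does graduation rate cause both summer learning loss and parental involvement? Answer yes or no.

Graduation rate has no stated causal path to summer learning loss. A confounder must cause both variables, so graduation rate does not qualify.

no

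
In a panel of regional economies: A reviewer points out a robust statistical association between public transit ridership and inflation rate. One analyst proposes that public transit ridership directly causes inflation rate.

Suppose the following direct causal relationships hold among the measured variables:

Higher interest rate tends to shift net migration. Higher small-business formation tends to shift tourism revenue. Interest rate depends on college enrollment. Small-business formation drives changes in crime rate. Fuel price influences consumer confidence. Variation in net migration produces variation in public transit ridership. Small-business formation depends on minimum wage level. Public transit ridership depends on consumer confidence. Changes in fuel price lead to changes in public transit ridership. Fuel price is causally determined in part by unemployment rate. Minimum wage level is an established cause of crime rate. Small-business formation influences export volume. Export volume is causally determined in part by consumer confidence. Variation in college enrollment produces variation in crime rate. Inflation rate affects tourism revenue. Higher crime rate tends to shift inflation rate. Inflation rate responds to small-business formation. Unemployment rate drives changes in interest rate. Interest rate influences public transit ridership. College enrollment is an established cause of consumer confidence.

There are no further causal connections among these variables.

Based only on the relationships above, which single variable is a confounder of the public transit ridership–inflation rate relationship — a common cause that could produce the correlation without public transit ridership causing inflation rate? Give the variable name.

College enrollment has a causal path to public transit ridership (college enrollment → consumer confidence → public transit ridership) and a separate causal path to inflation rate (college enrollment → crime rate → inflation rate), so it is a common cause of both.
No stated relationship gives public transit ridership a causal route to inflation rate, so the correlation is explained by the shared upstream cause rather than a direct effect.

college enrollment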